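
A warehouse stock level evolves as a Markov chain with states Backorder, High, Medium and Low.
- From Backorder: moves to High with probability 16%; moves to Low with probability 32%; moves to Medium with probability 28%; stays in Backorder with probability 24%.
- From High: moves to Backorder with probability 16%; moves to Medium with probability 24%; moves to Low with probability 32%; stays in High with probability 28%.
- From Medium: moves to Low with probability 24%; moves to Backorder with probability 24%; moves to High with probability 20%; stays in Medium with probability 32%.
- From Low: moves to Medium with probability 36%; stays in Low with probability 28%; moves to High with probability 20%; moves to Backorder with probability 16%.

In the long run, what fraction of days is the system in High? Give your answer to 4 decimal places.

0.2087

Let the stationary distribution be π with π = πP and π_1 + π_2 + π_3 + π_4 = 1.
π_1 = 0.24·π_1 + 0.16·π_2 + 0.24·π_3 + 0.16·π_4
π_2 = 0.16·π_1 + 0.28·π_2 + 0.2·π_3 + 0.2·π_4
π_3 = 0.28·π_1 + 0.24·π_2 + 0.32·π_3 + 0.36·π_4
Solving with the normalization constraint gives π = (0.2006, 0.2087, 0.3066, 0.2841).
So the stationary probability of High is 0.2087.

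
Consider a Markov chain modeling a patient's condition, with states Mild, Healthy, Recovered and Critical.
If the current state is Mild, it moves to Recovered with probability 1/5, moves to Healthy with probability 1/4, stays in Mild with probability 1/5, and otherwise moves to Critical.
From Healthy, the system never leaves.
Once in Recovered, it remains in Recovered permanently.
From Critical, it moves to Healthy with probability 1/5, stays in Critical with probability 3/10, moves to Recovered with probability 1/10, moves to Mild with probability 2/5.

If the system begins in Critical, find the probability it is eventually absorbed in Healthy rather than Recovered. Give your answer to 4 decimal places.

Let h(s) be the probability of absorption at Healthy starting from transient state s. Then h(Healthy) = 1 and h(Recovered) = 0. By first-step analysis:
h(Mild) = 0.2·h(Mild) + 0.25·1 + 0.2·0 + 0.35·h(Critical)
h(Critical) = 0.4·h(Mild) + 0.2·1 + 0.1·0 + 0.3·h(Critical)
Solving: h(Mild) = 0.5833, h(Critical) = 0.6190.
Starting from Critical, the probability is 0.6190.

0.6190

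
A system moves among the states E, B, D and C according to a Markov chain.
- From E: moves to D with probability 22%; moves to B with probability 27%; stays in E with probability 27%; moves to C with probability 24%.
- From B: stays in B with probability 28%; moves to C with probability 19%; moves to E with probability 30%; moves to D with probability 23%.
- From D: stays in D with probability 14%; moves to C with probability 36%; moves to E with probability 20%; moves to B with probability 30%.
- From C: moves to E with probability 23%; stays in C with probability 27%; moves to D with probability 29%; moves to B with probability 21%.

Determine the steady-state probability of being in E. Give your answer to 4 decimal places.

0.2518

Let the stationary distribution be π with π = πP and π_1 + π_2 + π_3 + π_4 = 1.
π_1 = 0.27·π_1 + 0.3·π_2 + 0.2·π_3 + 0.23·π_4
π_2 = 0.27·π_1 + 0.28·π_2 + 0.3·π_3 + 0.21·π_4
π_3 = 0.22·π_1 + 0.23·π_2 + 0.14·π_3 + 0.29·π_4
Solving with the normalization constraint gives π = (0.2518, 0.2636, 0.2231, 0.2614).
So the stationary probability of E is 0.2518.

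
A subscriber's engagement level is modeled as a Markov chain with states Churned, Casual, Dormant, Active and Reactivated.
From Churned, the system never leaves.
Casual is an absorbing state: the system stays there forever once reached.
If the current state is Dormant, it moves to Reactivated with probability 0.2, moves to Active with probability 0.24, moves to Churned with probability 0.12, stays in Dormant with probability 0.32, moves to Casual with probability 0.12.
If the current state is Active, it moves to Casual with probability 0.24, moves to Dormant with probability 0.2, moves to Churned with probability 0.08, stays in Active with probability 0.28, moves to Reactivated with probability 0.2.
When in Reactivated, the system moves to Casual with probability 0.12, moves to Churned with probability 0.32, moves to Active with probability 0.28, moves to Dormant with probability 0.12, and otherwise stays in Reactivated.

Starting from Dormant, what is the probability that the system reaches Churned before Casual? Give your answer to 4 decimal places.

Let h(s) be the probability of absorption at Churned starting from transient state s. Then h(Churned) = 1 and h(Casual) = 0. By first-step analysis:
h(Dormant) = 0.12·1 + 0.12·0 + 0.32·h(Dormant) + 0.24·h(Active) + 0.2·h(Reactivated)
h(Active) = 0.08·1 + 0.24·0 + 0.2·h(Dormant) + 0.28·h(Active) + 0.2·h(Reactivated)
h(Reactivated) = 0.32·1 + 0.12·0 + 0.12·h(Dormant) + 0.28·h(Active) + 0.16·h(Reactivated)
Solving: h(Dormant) = 0.4953, h(Active) = 0.4123, h(Reactivated) = 0.5892.
Starting from Dormant, the probability is 0.4953.

0.4953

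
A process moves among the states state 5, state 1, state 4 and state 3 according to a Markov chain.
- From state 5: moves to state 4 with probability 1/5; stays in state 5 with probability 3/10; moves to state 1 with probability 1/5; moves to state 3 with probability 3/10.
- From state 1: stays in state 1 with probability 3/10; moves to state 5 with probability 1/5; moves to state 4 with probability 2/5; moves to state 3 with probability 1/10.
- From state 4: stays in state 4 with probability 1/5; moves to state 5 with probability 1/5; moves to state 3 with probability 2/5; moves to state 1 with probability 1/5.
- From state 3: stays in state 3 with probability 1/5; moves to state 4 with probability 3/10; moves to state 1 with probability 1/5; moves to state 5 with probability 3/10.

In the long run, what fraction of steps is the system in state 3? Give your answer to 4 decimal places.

Let the stationary distribution be π with π = πP and π_1 + π_2 + π_3 + π_4 = 1.
π_1 = 0.3·π_1 + 0.2·π_2 + 0.2·π_3 + 0.3·π_4
π_2 = 0.2·π_1 + 0.3·π_2 + 0.2·π_3 + 0.2·π_4
π_3 = 0.2·π_1 + 0.4·π_2 + 0.2·π_3 + 0.3·π_4
Solving with the normalization constraint gives π = (0.2508, 0.2222, 0.2701, 0.2569).
So the stationary probability of state 3 is 0.2569.

0.2569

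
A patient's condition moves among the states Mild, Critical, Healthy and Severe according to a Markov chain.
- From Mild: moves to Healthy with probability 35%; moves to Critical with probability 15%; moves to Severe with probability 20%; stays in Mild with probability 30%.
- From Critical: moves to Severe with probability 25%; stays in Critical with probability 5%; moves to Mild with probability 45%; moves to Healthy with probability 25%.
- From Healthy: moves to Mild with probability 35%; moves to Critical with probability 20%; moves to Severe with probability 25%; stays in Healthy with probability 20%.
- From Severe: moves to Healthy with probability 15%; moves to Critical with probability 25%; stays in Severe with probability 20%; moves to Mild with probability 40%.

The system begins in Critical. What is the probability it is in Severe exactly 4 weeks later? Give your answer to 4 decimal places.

Propagate the distribution vector 4 weeks from Critical.
After 0 weeks: (0.0000, 1.0000, 0.0000, 0.0000)
After 1 week: (0.4500, 0.0500, 0.2500, 0.2500)
After 2 weeks: (0.3450, 0.1825, 0.2575, 0.2150)
After 3 weeks: (0.3618, 0.1661, 0.2501, 0.2220)
After 4 weeks: (0.3596, 0.1681, 0.2515, 0.2208)
P(in Severe after 4 weeks) = 0.2208

0.2208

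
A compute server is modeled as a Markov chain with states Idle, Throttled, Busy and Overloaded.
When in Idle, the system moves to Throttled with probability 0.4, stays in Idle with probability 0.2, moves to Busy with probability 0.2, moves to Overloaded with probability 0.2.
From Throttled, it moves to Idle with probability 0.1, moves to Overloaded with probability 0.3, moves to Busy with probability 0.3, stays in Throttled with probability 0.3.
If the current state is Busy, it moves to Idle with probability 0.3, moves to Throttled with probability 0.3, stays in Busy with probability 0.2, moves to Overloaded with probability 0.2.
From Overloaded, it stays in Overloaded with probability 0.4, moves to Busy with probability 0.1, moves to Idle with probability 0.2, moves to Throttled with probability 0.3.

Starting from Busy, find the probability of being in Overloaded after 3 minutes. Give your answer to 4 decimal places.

0.2870

Propagate the distribution vector 3 minutes from Busy.
After 0 minutes: (0.0000, 0.0000, 1.0000, 0.0000)
After 1 minute: (0.3000, 0.3000, 0.2000, 0.2000)
After 2 minutes: (0.1900, 0.3300, 0.2100, 0.2700)
After 3 minutes: (0.1880, 0.3190, 0.2060, 0.2870)
P(in Overloaded after 3 minutes) = 0.2870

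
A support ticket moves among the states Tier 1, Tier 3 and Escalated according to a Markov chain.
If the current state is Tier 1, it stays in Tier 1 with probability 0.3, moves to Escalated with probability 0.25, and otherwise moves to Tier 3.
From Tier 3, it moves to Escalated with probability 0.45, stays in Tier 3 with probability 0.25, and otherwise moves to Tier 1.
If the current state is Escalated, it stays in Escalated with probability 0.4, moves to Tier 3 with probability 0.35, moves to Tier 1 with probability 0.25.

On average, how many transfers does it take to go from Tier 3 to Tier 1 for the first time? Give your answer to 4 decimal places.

Let t(s) be the expected number of transfers to first reach Tier 1 from state s, with t(Tier 1) = 0. Conditioning on the first transfer:
t(Tier 3) = 1 + 0.25·t(Tier 3) + 0.45·t(Escalated)
t(Escalated) = 1 + 0.35·t(Tier 3) + 0.4·t(Escalated)
Solving: t(Tier 3) = 3.5897, t(Escalated) = 3.7607.
Expected transfers from Tier 3 to Tier 1: 3.5897.

3.5897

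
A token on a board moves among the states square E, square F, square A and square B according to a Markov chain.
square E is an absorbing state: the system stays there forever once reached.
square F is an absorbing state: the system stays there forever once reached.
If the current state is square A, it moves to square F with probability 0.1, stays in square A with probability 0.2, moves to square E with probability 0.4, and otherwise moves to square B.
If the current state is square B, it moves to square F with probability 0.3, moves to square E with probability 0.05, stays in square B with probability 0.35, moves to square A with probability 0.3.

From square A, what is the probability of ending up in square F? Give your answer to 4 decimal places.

Let h(s) be the probability of absorption at square F starting from transient state s. Then h(square F) = 1 and h(square E) = 0. By first-step analysis:
h(square A) = 0.4·0 + 0.1·1 + 0.2·h(square A) + 0.3·h(square B)
h(square B) = 0.05·0 + 0.3·1 + 0.3·h(square A) + 0.35·h(square B)
Solving: h(square A) = 0.3605, h(square B) = 0.6279.
Starting from square A, the probability is 0.3605.

0.3605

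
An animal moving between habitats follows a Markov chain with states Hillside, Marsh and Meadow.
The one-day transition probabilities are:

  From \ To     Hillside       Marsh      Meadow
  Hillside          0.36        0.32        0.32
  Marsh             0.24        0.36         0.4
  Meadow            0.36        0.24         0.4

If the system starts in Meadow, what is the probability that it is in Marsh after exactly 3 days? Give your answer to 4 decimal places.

0.3022

Propagate the distribution vector 3 days from Meadow.
After 0 days: (0.0000, 0.0000, 1.0000)
After 1 day: (0.3600, 0.2400, 0.4000)
After 2 days: (0.3312, 0.2976, 0.3712)
After 3 days: (0.3243, 0.3022, 0.3735)
P(in Marsh after 3 days) = 0.3022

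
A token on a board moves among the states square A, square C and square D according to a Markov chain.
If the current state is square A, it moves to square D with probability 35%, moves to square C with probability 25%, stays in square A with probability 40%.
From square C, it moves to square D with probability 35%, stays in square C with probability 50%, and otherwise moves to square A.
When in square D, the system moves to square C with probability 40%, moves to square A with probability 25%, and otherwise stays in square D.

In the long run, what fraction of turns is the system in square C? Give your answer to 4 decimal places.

0.4033

Let the stationary distribution be π with π = πP and π_1 + π_2 + π_3 = 1.
π_1 = 0.4·π_1 + 0.15·π_2 + 0.25·π_3
π_2 = 0.25·π_1 + 0.5·π_2 + 0.4·π_3
Solving with the normalization constraint gives π = (0.2467, 0.4033, 0.3500).
So the stationary probability of square C is 0.4033.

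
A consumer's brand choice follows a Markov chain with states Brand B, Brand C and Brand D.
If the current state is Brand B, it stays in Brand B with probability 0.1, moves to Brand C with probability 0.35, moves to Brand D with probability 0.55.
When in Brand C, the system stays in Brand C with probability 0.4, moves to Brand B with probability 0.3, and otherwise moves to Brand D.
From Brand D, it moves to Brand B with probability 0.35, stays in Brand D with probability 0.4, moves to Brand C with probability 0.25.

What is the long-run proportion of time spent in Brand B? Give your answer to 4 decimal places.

Let the stationary distribution be π with π = πP and π_1 + π_2 + π_3 = 1.
π_1 = 0.1·π_1 + 0.3·π_2 + 0.35·π_3
π_2 = 0.35·π_1 + 0.4·π_2 + 0.25·π_3
Solving with the normalization constraint gives π = (0.2670, 0.3255, 0.4075).
So the stationary probability of Brand B is 0.2670.

0.2670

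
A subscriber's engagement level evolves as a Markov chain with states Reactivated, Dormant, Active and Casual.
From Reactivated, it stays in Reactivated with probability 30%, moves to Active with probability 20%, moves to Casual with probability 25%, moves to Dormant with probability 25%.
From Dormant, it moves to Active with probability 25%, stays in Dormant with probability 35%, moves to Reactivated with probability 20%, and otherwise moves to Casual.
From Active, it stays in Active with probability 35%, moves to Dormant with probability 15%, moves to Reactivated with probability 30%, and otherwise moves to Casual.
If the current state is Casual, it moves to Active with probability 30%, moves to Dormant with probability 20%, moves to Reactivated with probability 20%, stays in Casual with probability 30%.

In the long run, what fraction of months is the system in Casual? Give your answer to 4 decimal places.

0.2363

Let the stationary distribution be π with π = πP and π_1 + π_2 + π_3 + π_4 = 1.
π_1 = 0.3·π_1 + 0.2·π_2 + 0.3·π_3 + 0.2·π_4
π_2 = 0.25·π_1 + 0.35·π_2 + 0.15·π_3 + 0.2·π_4
π_3 = 0.2·π_1 + 0.25·π_2 + 0.35·π_3 + 0.3·π_4
Solving with the normalization constraint gives π = (0.2530, 0.2339, 0.2768, 0.2363).
So the stationary probability of Casual is 0.2363.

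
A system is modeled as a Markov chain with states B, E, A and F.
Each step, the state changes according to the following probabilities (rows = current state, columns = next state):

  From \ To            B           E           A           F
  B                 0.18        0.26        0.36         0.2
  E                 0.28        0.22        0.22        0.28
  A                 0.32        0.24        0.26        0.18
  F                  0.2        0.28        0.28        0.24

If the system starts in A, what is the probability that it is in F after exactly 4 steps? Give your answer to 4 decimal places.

Propagate the distribution vector 4 steps from A.
After 0 steps: (0.0000, 0.0000, 1.0000, 0.0000)
After 1 step: (0.3200, 0.2400, 0.2600, 0.1800)
After 2 steps: (0.2440, 0.2488, 0.2860, 0.2212)
After 3 steps: (0.2493, 0.2488, 0.2789, 0.2230)
After 4 steps: (0.2484, 0.2489, 0.2794, 0.2232)
P(in F after 4 steps) = 0.2232

0.2232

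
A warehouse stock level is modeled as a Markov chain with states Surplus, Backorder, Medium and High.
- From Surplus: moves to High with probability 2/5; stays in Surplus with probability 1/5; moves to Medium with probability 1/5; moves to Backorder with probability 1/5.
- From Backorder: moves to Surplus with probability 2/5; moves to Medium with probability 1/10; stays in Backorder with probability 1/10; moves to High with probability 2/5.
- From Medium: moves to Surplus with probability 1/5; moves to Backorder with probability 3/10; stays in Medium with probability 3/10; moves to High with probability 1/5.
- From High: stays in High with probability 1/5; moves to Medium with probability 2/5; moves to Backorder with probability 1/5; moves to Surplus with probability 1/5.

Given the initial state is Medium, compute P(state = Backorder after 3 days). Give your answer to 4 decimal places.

Propagate the distribution vector 3 days from Medium.
After 0 days: (0.0000, 0.0000, 1.0000, 0.0000)
After 1 day: (0.2000, 0.3000, 0.3000, 0.2000)
After 2 days: (0.2600, 0.2000, 0.2400, 0.3000)
After 3 days: (0.2400, 0.2040, 0.2640, 0.2920)
P(in Backorder after 3 days) = 0.2040

0.2040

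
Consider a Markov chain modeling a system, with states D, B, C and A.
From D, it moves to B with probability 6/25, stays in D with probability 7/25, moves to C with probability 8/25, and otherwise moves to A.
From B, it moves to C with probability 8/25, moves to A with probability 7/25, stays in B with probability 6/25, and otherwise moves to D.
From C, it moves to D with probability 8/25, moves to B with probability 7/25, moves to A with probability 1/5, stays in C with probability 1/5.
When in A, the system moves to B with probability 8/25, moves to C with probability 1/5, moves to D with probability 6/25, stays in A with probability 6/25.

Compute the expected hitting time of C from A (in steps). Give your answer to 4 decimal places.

Let t(s) be the expected number of steps to first reach C from state s, with t(C) = 0. Conditioning on the first step:
t(D) = 1 + 0.28·t(D) + 0.24·t(B) + 0.16·t(A)
t(B) = 1 + 0.16·t(D) + 0.24·t(B) + 0.28·t(A)
t(A) = 1 + 0.24·t(D) + 0.32·t(B) + 0.24·t(A)
Solving: t(D) = 3.3885, t(B) = 3.4421, t(A) = 3.8352.
Expected steps from A to C: 3.8352.

3.8352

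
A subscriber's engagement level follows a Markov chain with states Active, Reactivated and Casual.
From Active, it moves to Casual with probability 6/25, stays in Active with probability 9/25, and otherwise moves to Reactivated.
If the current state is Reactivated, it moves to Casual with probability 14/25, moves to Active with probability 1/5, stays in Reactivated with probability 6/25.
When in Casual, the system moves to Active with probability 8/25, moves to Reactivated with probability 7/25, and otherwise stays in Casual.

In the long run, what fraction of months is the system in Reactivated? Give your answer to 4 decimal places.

Let the stationary distribution be π with π = πP and π_1 + π_2 + π_3 = 1.
π_1 = 0.36·π_1 + 0.2·π_2 + 0.32·π_3
π_2 = 0.4·π_1 + 0.24·π_2 + 0.28·π_3
Solving with the normalization constraint gives π = (0.2954, 0.3033, 0.4013).
So the stationary probability of Reactivated is 0.3033.

0.3033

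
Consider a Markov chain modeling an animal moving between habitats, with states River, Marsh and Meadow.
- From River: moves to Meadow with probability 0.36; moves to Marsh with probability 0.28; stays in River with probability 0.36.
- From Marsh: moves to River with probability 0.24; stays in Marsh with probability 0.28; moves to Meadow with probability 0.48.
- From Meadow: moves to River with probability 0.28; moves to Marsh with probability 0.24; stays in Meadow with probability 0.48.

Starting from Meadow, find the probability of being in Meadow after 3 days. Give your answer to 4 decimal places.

Propagate the distribution vector 3 days from Meadow.
After 0 days: (0.0000, 0.0000, 1.0000)
After 1 day: (0.2800, 0.2400, 0.4800)
After 2 days: (0.2928, 0.2608, 0.4464)
After 3 days: (0.2930, 0.2621, 0.4449)
P(in Meadow after 3 days) = 0.4449

0.4449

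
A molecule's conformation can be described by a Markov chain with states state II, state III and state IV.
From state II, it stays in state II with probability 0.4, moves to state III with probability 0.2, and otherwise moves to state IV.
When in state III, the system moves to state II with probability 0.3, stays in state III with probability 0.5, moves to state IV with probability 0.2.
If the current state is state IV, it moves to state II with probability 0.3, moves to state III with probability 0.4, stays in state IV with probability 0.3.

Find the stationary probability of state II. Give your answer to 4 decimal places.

0.3333

Let the stationary distribution be π with π = πP and π_1 + π_2 + π_3 = 1.
π_1 = 0.4·π_1 + 0.3·π_2 + 0.3·π_3
π_2 = 0.2·π_1 + 0.5·π_2 + 0.4·π_3
Solving with the normalization constraint gives π = (0.3333, 0.3704, 0.2963).
So the stationary probability of state II is 0.3333.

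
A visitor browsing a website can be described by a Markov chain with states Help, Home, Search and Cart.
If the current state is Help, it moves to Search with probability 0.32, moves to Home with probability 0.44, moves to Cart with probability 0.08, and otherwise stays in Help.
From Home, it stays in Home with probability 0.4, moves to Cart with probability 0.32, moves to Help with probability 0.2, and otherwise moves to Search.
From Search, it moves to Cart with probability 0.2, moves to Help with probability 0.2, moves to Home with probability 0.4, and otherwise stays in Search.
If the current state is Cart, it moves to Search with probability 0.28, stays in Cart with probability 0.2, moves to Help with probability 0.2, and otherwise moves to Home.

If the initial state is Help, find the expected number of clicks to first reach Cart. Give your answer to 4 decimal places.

4.9183

Let t(s) be the expected number of clicks to first reach Cart from state s, with t(Cart) = 0. Conditioning on the first click:
t(Help) = 1 + 0.16·t(Help) + 0.44·t(Home) + 0.32·t(Search)
t(Home) = 1 + 0.2·t(Help) + 0.4·t(Home) + 0.08·t(Search)
t(Search) = 1 + 0.2·t(Help) + 0.4·t(Home) + 0.2·t(Search)
Solving: t(Help) = 4.9183, t(Home) = 3.8965, t(Search) = 4.4278.
Expected clicks from Help to Cart: 4.9183.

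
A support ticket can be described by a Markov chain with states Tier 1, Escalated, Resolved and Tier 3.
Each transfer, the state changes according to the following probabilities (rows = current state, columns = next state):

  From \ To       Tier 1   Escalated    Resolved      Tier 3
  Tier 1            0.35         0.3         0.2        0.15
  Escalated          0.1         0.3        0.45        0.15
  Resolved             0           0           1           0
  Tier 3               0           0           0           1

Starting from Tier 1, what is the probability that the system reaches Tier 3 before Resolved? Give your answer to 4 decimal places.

Let h(s) be the probability of absorption at Tier 3 starting from transient state s. Then h(Tier 3) = 1 and h(Resolved) = 0. By first-step analysis:
h(Tier 1) = 0.35·h(Tier 1) + 0.3·h(Escalated) + 0.2·0 + 0.15·1
h(Escalated) = 0.1·h(Tier 1) + 0.3·h(Escalated) + 0.45·0 + 0.15·1
Solving: h(Tier 1) = 0.3529, h(Escalated) = 0.2647.
Starting from Tier 1, the probability is 0.3529.

0.3529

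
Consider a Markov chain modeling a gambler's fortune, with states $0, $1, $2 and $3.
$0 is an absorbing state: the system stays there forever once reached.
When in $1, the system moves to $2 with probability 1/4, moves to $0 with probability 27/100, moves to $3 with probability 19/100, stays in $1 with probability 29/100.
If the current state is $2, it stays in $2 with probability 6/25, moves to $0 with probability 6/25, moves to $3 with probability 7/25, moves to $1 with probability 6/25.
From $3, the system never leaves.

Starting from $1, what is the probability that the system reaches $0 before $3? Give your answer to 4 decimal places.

0.5530

Let h(s) be the probability of absorption at $0 starting from transient state s. Then h($0) = 1 and h($3) = 0. By first-step analysis:
h($1) = 0.27·1 + 0.29·h($1) + 0.25·h($2) + 0.19·0
h($2) = 0.24·1 + 0.24·h($1) + 0.24·h($2) + 0.28·0
Solving: h($1) = 0.5530, h($2) = 0.4904.
Starting from $1, the probability is 0.5530.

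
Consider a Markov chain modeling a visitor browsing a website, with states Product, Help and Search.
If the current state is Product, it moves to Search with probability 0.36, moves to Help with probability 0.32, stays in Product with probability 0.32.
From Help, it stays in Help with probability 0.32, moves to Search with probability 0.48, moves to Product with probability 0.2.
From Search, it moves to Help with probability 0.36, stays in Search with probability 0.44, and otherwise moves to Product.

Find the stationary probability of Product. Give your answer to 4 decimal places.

0.2273

Let the stationary distribution be π with π = πP and π_1 + π_2 + π_3 = 1.
π_1 = 0.32·π_1 + 0.2·π_2 + 0.2·π_3
π_2 = 0.32·π_1 + 0.32·π_2 + 0.36·π_3
Solving with the normalization constraint gives π = (0.2273, 0.3374, 0.4353).
So the stationary probability of Product is 0.2273.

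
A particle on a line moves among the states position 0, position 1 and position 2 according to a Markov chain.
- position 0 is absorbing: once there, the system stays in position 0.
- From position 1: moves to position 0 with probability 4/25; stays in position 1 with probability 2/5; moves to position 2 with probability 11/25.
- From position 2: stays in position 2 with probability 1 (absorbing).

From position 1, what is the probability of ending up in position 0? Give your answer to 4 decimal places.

Let h(s) be the probability of absorption at position 0 starting from transient state s. Then h(position 0) = 1 and h(position 2) = 0. By first-step analysis:
h(position 1) = 0.16·1 + 0.4·h(position 1) + 0.44·0
Solving: h(position 1) = 0.2667.
Starting from position 1, the probability is 0.2667.

0.2667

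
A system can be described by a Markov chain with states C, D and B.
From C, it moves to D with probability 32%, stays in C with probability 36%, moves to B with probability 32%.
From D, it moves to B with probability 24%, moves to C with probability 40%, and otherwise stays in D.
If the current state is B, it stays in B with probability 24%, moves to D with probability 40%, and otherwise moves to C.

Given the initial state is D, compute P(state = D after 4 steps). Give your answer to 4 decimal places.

0.3558

Propagate the distribution vector 4 steps from D.
After 0 steps: (0.0000, 1.0000, 0.0000)
After 1 step: (0.4000, 0.3600, 0.2400)
After 2 steps: (0.3744, 0.3536, 0.2720)
After 3 steps: (0.3741, 0.3559, 0.2700)
After 4 steps: (0.3742, 0.3558, 0.2699)
P(in D after 4 steps) = 0.3558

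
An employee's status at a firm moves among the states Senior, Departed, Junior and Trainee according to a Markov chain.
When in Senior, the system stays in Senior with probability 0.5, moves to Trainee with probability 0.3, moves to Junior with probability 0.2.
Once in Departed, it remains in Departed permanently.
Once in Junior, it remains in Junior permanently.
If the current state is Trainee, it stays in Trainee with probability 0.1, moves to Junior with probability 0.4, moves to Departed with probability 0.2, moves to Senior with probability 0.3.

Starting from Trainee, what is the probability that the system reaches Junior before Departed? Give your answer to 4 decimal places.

0.7222

Let h(s) be the probability of absorption at Junior starting from transient state s. Then h(Junior) = 1 and h(Departed) = 0. By first-step analysis:
h(Senior) = 0.5·h(Senior) + 0.2·1 + 0.3·h(Trainee)
h(Trainee) = 0.3·h(Senior) + 0.2·0 + 0.4·1 + 0.1·h(Trainee)
Solving: h(Senior) = 0.8333, h(Trainee) = 0.7222.
Starting from Trainee, the probability is 0.7222.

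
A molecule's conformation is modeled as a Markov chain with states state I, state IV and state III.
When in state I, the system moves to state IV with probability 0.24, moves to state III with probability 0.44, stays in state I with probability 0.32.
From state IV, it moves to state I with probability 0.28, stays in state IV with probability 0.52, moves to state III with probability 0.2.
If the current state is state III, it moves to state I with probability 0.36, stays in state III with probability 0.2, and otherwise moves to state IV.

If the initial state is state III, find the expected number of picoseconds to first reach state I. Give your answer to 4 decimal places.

3.1081

Let t(s) be the expected number of picoseconds to first reach state I from state s, with t(state I) = 0. Conditioning on the first picosecond:
t(state IV) = 1 + 0.52·t(state IV) + 0.2·t(state III)
t(state III) = 1 + 0.44·t(state IV) + 0.2·t(state III)
Solving: t(state IV) = 3.3784, t(state III) = 3.1081.
Expected picoseconds from state III to state I: 3.1081.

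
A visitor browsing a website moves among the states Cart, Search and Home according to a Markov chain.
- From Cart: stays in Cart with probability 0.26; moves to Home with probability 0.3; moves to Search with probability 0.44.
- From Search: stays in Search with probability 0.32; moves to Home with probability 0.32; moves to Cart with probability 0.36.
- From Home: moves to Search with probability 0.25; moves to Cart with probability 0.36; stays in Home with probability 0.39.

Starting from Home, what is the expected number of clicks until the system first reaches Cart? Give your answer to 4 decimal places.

Let t(s) be the expected number of clicks to first reach Cart from state s, with t(Cart) = 0. Conditioning on the first click:
t(Search) = 1 + 0.32·t(Search) + 0.32·t(Home)
t(Home) = 1 + 0.25·t(Search) + 0.39·t(Home)
Solving: t(Search) = 2.7778, t(Home) = 2.7778.
Expected clicks from Home to Cart: 2.7778.

2.7778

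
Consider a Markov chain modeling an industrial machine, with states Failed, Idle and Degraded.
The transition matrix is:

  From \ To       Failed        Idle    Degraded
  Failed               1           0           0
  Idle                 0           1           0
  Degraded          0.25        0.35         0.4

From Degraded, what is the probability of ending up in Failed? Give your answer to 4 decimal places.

0.4167

Let h(s) be the probability of absorption at Failed starting from transient state s. Then h(Failed) = 1 and h(Idle) = 0. By first-step analysis:
h(Degraded) = 0.25·1 + 0.35·0 + 0.4·h(Degraded)
Solving: h(Degraded) = 0.4167.
Starting from Degraded, the probability is 0.4167.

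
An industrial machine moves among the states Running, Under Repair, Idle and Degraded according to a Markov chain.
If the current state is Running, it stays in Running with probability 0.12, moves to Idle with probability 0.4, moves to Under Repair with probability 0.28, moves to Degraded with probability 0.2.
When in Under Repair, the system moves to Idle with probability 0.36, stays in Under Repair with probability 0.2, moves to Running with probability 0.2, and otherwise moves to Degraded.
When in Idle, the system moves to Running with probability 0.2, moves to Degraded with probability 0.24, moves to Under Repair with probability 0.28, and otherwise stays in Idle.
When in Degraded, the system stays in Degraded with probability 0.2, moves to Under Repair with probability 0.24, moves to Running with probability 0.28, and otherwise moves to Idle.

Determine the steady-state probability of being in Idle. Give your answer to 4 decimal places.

Let the stationary distribution be π with π = πP and π_1 + π_2 + π_3 + π_4 = 1.
π_1 = 0.12·π_1 + 0.2·π_2 + 0.2·π_3 + 0.28·π_4
π_2 = 0.28·π_1 + 0.2·π_2 + 0.28·π_3 + 0.24·π_4
π_3 = 0.4·π_1 + 0.36·π_2 + 0.28·π_3 + 0.28·π_4
Solving with the normalization constraint gives π = (0.2017, 0.2510, 0.3243, 0.2230).
So the stationary probability of Idle is 0.3243.

0.3243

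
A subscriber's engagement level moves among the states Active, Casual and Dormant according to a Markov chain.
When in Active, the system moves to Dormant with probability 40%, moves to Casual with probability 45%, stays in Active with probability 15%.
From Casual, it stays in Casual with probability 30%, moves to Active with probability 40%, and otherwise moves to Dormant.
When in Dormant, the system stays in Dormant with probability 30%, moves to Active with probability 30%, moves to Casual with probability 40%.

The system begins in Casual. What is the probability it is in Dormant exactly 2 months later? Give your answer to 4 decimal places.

Sum over the intermediate state after 1 month:
P = P(Casual→Active)·P(Active→Dormant) + P(Casual→Casual)·P(Casual→Dormant) + P(Casual→Dormant)·P(Dormant→Dormant)
  = 0.4×0.4 + 0.3×0.3 + 0.3×0.3
  = 0.1600 + 0.0900 + 0.0900 = 0.3400

0.3400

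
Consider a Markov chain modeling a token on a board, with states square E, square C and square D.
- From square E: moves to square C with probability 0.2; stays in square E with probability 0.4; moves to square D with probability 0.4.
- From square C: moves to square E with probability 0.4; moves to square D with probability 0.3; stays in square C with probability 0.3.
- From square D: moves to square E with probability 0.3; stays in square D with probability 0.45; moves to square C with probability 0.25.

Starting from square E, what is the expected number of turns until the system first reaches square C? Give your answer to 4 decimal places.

Let t(s) be the expected number of turns to first reach square C from state s, with t(square C) = 0. Conditioning on the first turn:
t(square E) = 1 + 0.4·t(square E) + 0.4·t(square D)
t(square D) = 1 + 0.3·t(square E) + 0.45·t(square D)
Solving: t(square E) = 4.5238, t(square D) = 4.2857.
Expected turns from square E to square C: 4.5238.

4.5238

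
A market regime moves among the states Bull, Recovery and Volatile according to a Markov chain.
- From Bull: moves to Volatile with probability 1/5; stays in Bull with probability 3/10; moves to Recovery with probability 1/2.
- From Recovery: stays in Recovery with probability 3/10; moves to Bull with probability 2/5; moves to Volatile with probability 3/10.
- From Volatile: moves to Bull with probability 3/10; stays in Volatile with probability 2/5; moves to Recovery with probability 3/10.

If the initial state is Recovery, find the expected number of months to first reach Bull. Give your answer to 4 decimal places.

Let t(s) be the expected number of months to first reach Bull from state s, with t(Bull) = 0. Conditioning on the first month:
t(Recovery) = 1 + 0.3·t(Recovery) + 0.3·t(Volatile)
t(Volatile) = 1 + 0.3·t(Recovery) + 0.4·t(Volatile)
Solving: t(Recovery) = 2.7273, t(Volatile) = 3.0303.
Expected months from Recovery to Bull: 2.7273.

2.7273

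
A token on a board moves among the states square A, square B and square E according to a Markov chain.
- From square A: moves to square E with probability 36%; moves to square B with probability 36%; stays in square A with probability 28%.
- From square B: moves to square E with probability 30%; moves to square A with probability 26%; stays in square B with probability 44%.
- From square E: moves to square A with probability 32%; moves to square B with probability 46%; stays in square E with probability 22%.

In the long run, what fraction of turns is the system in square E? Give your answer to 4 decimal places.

Let the stationary distribution be π with π = πP and π_1 + π_2 + π_3 = 1.
π_1 = 0.28·π_1 + 0.26·π_2 + 0.32·π_3
π_2 = 0.36·π_1 + 0.44·π_2 + 0.46·π_3
Solving with the normalization constraint gives π = (0.2833, 0.4232, 0.2935).
So the stationary probability of square E is 0.2935.

0.2935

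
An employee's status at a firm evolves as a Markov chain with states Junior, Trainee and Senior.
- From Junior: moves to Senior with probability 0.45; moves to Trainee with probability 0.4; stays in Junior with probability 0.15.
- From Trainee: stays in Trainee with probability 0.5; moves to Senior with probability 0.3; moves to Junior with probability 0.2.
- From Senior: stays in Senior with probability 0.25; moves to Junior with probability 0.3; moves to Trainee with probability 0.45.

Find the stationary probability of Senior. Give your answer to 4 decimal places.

Let the stationary distribution be π with π = πP and π_1 + π_2 + π_3 = 1.
π_1 = 0.15·π_1 + 0.2·π_2 + 0.3·π_3
π_2 = 0.4·π_1 + 0.5·π_2 + 0.45·π_3
Solving with the normalization constraint gives π = (0.2207, 0.4621, 0.3172).
So the stationary probability of Senior is 0.3172.

0.3172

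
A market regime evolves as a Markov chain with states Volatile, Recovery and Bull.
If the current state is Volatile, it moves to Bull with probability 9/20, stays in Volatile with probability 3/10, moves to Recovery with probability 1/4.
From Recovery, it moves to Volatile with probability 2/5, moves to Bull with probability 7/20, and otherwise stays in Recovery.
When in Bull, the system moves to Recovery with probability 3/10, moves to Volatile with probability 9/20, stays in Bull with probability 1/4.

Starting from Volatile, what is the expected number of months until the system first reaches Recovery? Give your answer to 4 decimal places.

3.7209

Let t(s) be the expected number of months to first reach Recovery from state s, with t(Recovery) = 0. Conditioning on the first month:
t(Volatile) = 1 + 0.3·t(Volatile) + 0.45·t(Bull)
t(Bull) = 1 + 0.45·t(Volatile) + 0.25·t(Bull)
Solving: t(Volatile) = 3.7209, t(Bull) = 3.5659.
Expected months from Volatile to Recovery: 3.7209.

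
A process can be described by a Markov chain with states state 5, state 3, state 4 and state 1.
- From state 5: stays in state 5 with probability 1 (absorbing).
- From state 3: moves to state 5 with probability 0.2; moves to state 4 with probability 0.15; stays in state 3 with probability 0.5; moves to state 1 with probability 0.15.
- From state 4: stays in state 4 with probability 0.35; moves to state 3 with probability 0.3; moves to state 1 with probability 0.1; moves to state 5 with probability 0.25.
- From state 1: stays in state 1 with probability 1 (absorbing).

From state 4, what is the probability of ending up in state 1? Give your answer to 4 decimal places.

Let h(s) be the probability of absorption at state 1 starting from transient state s. Then h(state 1) = 1 and h(state 5) = 0. By first-step analysis:
h(state 3) = 0.2·0 + 0.5·h(state 3) + 0.15·h(state 4) + 0.15·1
h(state 4) = 0.25·0 + 0.3·h(state 3) + 0.35·h(state 4) + 0.1·1
Solving: h(state 3) = 0.4018, h(state 4) = 0.3393.
Starting from state 4, the probability is 0.3393.

0.3393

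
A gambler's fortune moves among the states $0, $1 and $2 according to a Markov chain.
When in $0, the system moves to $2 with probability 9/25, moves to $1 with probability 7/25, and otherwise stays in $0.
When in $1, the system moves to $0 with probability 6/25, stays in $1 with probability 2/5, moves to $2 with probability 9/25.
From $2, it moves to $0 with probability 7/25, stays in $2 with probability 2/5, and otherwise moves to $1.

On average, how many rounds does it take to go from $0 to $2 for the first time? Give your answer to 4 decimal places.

2.7778

Let t(s) be the expected number of rounds to first reach $2 from state s, with t($2) = 0. Conditioning on the first round:
t($0) = 1 + 0.36·t($0) + 0.28·t($1)
t($1) = 1 + 0.24·t($0) + 0.4·t($1)
Solving: t($0) = 2.7778, t($1) = 2.7778.
Expected rounds from $0 to $2: 2.7778.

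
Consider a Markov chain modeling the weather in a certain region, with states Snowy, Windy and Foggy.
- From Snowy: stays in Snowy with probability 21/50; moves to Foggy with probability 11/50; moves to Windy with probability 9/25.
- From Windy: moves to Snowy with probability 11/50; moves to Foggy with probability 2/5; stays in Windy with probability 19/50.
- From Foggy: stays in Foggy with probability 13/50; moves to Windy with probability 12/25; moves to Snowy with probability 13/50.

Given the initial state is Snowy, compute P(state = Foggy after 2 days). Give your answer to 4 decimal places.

Sum over the intermediate state after 1 day:
P = P(Snowy→Snowy)·P(Snowy→Foggy) + P(Snowy→Windy)·P(Windy→Foggy) + P(Snowy→Foggy)·P(Foggy→Foggy)
  = 0.42×0.22 + 0.36×0.4 + 0.22×0.26
  = 0.0924 + 0.1440 + 0.0572 = 0.2936

0.2936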